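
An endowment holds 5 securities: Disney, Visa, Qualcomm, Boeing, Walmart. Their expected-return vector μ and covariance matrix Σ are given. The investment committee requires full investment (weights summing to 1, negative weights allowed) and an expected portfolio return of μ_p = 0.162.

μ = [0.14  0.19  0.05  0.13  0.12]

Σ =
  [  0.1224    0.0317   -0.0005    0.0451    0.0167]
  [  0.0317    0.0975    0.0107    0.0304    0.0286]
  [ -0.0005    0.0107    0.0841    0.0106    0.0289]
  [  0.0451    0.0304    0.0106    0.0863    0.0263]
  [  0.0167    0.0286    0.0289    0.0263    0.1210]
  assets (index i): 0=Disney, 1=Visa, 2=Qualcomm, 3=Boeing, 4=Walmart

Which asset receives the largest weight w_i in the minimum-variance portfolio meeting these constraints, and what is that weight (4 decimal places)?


u=Σ⁻¹μ = [0.4948  1.4658  0.1990  0.5844  0.4024]
v=Σ⁻¹𝟙 = [4.4915  5.2155  9.5619  5.3232  2.9710]
a=μᵀu=0.481975  b=𝟙ᵀu=3.146382  c=𝟙ᵀv=27.563033  D=ac−b²=3.384987
λ₁=(c·0.162−b)/D = (27.563033·0.162−3.146382)/3.384987 = 0.389611
λ₂=(a−b·0.162)/D = (0.481975−3.146382·0.162)/3.384987 = -0.008195
w* = 0.389611·u + -0.008195·v:
  w_0 = 0.389611·0.4948 + -0.008195·4.4915 = 0.1560  (Disney)
  w_1 = 0.389611·1.4658 + -0.008195·5.2155 = 0.5283  (Visa)
  w_2 = 0.389611·0.1990 + -0.008195·9.5619 = -0.0008  (Qualcomm)
  w_3 = 0.389611·0.5844 + -0.008195·5.3232 = 0.1841  (Boeing)
  w_4 = 0.389611·0.4024 + -0.008195·2.9710 = 0.1324  (Walmart)
Σw_i=1.0000  μᵀw=0.1620
σ²=wᵀΣw=λ₁·μ_p+λ₂ = 0.389611·0.162 + -0.008195 = 0.054923 ≈ 0.0549

Visa (0.5283)


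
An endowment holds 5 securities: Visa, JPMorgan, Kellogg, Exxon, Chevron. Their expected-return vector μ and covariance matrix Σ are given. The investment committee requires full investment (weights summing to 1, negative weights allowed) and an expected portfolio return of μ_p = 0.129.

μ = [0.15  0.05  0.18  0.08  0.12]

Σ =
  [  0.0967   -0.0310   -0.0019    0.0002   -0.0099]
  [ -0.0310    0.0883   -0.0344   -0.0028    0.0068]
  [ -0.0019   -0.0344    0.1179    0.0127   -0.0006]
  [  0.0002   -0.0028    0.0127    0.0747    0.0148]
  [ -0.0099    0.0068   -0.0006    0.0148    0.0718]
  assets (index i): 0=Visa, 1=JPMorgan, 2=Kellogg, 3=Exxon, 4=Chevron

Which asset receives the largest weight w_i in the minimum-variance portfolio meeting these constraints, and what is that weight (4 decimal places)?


Visa (0.2897)

u=Σ⁻¹μ = [2.4594  2.1496  2.1556  0.4347  1.7353]
v=Σ⁻¹𝟙 = [19.3124  23.1168  14.6092  9.2169  12.6233]
a=μᵀu=1.107397  b=𝟙ᵀu=8.934503  c=𝟙ᵀv=78.878554  D=ac−b²=7.524532
λ₁=(c·0.129−b)/D = (78.878554·0.129−8.934503)/7.524532 = 0.164905
λ₂=(a−b·0.129)/D = (1.107397−8.934503·0.129)/7.524532 = -0.006001
w* = 0.164905·u + -0.006001·v:
  w_0 = 0.164905·2.4594 + -0.006001·19.3124 = 0.2897  (Visa)
  w_1 = 0.164905·2.1496 + -0.006001·23.1168 = 0.2158  (JPMorgan)
  w_2 = 0.164905·2.1556 + -0.006001·14.6092 = 0.2678  (Kellogg)
  w_3 = 0.164905·0.4347 + -0.006001·9.2169 = 0.0164  (Exxon)
  w_4 = 0.164905·1.7353 + -0.006001·12.6233 = 0.2104  (Chevron)
Σw_i=1.0000  μᵀw=0.1290
σ²=wᵀΣw=λ₁·μ_p+λ₂ = 0.164905·0.129 + -0.006001 = 0.015272 ≈ 0.0153


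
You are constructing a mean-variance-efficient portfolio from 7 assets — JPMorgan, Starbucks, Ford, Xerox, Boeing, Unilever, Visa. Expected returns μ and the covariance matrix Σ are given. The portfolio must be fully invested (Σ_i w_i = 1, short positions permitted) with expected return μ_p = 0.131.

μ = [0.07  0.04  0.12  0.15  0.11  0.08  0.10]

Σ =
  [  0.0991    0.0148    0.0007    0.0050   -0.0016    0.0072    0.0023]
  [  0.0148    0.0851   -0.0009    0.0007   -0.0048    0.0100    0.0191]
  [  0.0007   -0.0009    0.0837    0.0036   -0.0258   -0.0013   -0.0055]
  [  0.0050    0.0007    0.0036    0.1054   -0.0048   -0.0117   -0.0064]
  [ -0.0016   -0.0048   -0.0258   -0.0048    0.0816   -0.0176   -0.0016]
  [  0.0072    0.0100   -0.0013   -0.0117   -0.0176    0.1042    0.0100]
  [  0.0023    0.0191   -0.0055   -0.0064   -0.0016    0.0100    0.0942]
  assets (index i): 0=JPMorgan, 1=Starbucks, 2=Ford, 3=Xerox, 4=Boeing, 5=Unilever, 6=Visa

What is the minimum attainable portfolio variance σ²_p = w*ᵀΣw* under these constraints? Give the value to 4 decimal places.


u=Σ⁻¹μ = [0.5126  0.1200  2.2118  1.6425  2.4503  1.2338  1.1761]
v=Σ⁻¹𝟙 = [7.3710  8.1781  19.2775  11.4546  22.5815  12.7112  9.7155]
a=μᵀu=1.038305  b=𝟙ᵀu=9.346991  c=𝟙ᵀv=91.289337  D=ac−b²=7.419897
λ₁=(c·0.131−b)/D = (91.289337·0.131−9.346991)/7.419897 = 0.352015
λ₂=(a−b·0.131)/D = (1.038305−9.346991·0.131)/7.419897 = -0.025088
w* = 0.352015·u + -0.025088·v:
  w_0 = 0.352015·0.5126 + -0.025088·7.3710 = -0.0045  (JPMorgan)
  w_1 = 0.352015·0.1200 + -0.025088·8.1781 = -0.1629  (Starbucks)
  w_2 = 0.352015·2.2118 + -0.025088·19.2775 = 0.2949  (Ford)
  w_3 = 0.352015·1.6425 + -0.025088·11.4546 = 0.2908  (Xerox)
  w_4 = 0.352015·2.4503 + -0.025088·22.5815 = 0.2960  (Boeing)
  w_5 = 0.352015·1.2338 + -0.025088·12.7112 = 0.1154  (Unilever)
  w_6 = 0.352015·1.1761 + -0.025088·9.7155 = 0.1703  (Visa)
Σw_i=1.0000  μᵀw=0.1310
σ²=wᵀΣw=λ₁·μ_p+λ₂ = 0.352015·0.131 + -0.025088 = 0.021026 ≈ 0.0210

0.0210


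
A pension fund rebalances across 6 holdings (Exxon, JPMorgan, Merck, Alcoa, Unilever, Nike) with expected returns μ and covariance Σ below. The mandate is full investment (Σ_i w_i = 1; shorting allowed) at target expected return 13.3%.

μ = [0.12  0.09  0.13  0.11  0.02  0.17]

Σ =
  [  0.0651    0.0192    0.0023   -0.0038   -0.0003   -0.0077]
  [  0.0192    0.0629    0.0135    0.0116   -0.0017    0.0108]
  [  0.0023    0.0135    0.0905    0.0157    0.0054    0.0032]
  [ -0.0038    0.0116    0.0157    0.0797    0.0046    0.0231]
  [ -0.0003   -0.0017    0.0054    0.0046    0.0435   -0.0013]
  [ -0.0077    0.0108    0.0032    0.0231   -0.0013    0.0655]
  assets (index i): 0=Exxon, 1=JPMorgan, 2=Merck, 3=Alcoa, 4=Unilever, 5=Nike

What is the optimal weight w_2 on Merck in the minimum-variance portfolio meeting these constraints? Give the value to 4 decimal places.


0.1707

p=Σ⁻¹μ = [2.1437  -0.0068  1.1879  0.4656  0.3563  2.6334]
q=Σ⁻¹𝟙 = [15.1510  6.9758  6.8315  5.5455  22.3511  14.0522]
a=μᵀp=0.917062  b=𝟙ᵀp=6.779944  c=𝟙ᵀq=70.907168  D=ac−b²=19.058608
λ₁=(c·0.133−b)/D = (70.907168·0.133−6.779944)/19.058608 = 0.139082
λ₂=(a−b·0.133)/D = (0.917062−6.779944·0.133)/19.058608 = 0.000804
w* = 0.139082·p + 0.000804·q:
  w_0 = 0.139082·2.1437 + 0.000804·15.1510 = 0.3103  (Exxon)
  w_1 = 0.139082·-0.0068 + 0.000804·6.9758 = 0.0047  (JPMorgan)
  w_2 = 0.139082·1.1879 + 0.000804·6.8315 = 0.1707  (Merck)
  w_3 = 0.139082·0.4656 + 0.000804·5.5455 = 0.0692  (Alcoa)
  w_4 = 0.139082·0.3563 + 0.000804·22.3511 = 0.0675  (Unilever)
  w_5 = 0.139082·2.6334 + 0.000804·14.0522 = 0.3776  (Nike)
Σw_i=1.0000  μᵀw=0.1330
σ²=wᵀΣw=λ₁·μ_p+λ₂ = 0.139082·0.133 + 0.000804 = 0.019302 ≈ 0.0193


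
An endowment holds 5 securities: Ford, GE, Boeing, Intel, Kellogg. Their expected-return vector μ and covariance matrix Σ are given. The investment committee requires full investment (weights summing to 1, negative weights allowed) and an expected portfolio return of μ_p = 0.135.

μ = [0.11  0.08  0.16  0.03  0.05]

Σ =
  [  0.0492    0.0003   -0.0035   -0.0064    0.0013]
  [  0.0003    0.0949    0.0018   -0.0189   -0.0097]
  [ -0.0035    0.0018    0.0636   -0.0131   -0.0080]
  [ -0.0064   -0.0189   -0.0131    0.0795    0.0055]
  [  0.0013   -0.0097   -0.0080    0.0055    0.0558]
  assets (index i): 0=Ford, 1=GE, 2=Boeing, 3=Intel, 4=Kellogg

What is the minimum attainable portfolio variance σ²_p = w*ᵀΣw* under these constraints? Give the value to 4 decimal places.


0.0252

p=Σ⁻¹μ = [2.5759  1.1685  3.0566  1.2727  1.3520]
q=Σ⁻¹𝟙 = [24.0390  16.3573  23.5758  20.7975  21.5347]
a=μᵀp=0.971666  b=𝟙ᵀp=9.425656  c=𝟙ᵀq=106.304300  D=ac−b²=14.449315
λ₁=(c·0.135−b)/D = (106.304300·0.135−9.425656)/14.449315 = 0.340876
λ₂=(a−b·0.135)/D = (0.971666−9.425656·0.135)/14.449315 = -0.020817
w* = 0.340876·p + -0.020817·q:
  w_0 = 0.340876·2.5759 + -0.020817·24.0390 = 0.3776  (Ford)
  w_1 = 0.340876·1.1685 + -0.020817·16.3573 = 0.0578  (GE)
  w_2 = 0.340876·3.0566 + -0.020817·23.5758 = 0.5511  (Boeing)
  w_3 = 0.340876·1.2727 + -0.020817·20.7975 = 0.0009  (Intel)
  w_4 = 0.340876·1.3520 + -0.020817·21.5347 = 0.0126  (Kellogg)
Σw_i=1.0000  μᵀw=0.1350
σ²=wᵀΣw=λ₁·μ_p+λ₂ = 0.340876·0.135 + -0.020817 = 0.025201 ≈ 0.0252


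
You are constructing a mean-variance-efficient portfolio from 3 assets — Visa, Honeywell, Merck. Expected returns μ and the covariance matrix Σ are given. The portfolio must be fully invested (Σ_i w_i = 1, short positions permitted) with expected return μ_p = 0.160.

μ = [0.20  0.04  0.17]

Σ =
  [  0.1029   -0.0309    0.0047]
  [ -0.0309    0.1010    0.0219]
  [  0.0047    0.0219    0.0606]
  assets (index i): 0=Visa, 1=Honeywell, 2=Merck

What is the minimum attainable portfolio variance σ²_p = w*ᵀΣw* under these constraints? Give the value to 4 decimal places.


g=Σ⁻¹μ = [1.9678  0.4589  2.4868]
h=Σ⁻¹𝟙 = [12.5778  11.2652  11.4550]
a=μᵀg=0.834684  b=𝟙ᵀg=4.913530  c=𝟙ᵀh=35.298095  D=ac−b²=5.319976
λ₁=(c·0.160−b)/D = (35.298095·0.160−4.913530)/5.319976 = 0.138002
λ₂=(a−b·0.160)/D = (0.834684−4.913530·0.160)/5.319976 = 0.009120
w* = 0.138002·g + 0.009120·h:
  w_0 = 0.138002·1.9678 + 0.009120·12.5778 = 0.3863  (Visa)
  w_1 = 0.138002·0.4589 + 0.009120·11.2652 = 0.1661  (Honeywell)
  w_2 = 0.138002·2.4868 + 0.009120·11.4550 = 0.4477  (Merck)
Σw_i=1.0000  μᵀw=0.1600
σ²=wᵀΣw=λ₁·μ_p+λ₂ = 0.138002·0.160 + 0.009120 = 0.031200 ≈ 0.0312

0.0312


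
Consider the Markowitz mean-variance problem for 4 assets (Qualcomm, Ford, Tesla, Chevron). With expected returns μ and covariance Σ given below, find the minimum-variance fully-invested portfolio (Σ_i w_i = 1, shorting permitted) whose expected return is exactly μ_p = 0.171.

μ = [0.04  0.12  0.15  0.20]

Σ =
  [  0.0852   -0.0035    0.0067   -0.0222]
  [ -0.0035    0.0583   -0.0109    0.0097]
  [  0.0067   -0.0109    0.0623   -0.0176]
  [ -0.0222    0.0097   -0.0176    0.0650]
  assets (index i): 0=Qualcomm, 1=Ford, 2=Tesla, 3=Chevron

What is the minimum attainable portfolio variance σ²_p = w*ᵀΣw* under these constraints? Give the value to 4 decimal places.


g=Σ⁻¹μ = [1.3665  2.1492  3.8411  4.2629]
h=Σ⁻¹𝟙 = [17.1108  18.5944  24.5561  25.1028]
a=μᵀg=1.741316  b=𝟙ᵀg=11.619728  c=𝟙ᵀh=85.364022  D=ac−b²=13.627689
λ₁=(c·0.171−b)/D = (85.364022·0.171−11.619728)/13.627689 = 0.218490
λ₂=(a−b·0.171)/D = (1.741316−11.619728·0.171)/13.627689 = -0.018026
w* = 0.218490·g + -0.018026·h:
  w_0 = 0.218490·1.3665 + -0.018026·17.1108 = -0.0099  (Qualcomm)
  w_1 = 0.218490·2.1492 + -0.018026·18.5944 = 0.1344  (Ford)
  w_2 = 0.218490·3.8411 + -0.018026·24.5561 = 0.3966  (Tesla)
  w_3 = 0.218490·4.2629 + -0.018026·25.1028 = 0.4789  (Chevron)
Σw_i=1.0000  μᵀw=0.1710
σ²=wᵀΣw=λ₁·μ_p+λ₂ = 0.218490·0.171 + -0.018026 = 0.019336 ≈ 0.0193

0.0193


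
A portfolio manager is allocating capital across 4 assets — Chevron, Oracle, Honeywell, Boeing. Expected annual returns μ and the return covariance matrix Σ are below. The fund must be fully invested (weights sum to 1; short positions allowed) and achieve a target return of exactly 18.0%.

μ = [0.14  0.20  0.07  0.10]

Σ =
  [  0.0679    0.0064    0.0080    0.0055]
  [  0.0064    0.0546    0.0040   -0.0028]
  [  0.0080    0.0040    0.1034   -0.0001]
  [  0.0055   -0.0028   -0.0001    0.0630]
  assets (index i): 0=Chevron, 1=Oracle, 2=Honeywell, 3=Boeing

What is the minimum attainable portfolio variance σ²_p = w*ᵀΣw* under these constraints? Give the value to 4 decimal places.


0.0325

g=Σ⁻¹μ = [1.5487  3.5331  0.4220  1.6098]
h=Σ⁻¹𝟙 = [10.8662  17.2475  8.1784  15.7039]
a=μᵀg=1.113963  b=𝟙ᵀg=7.113654  c=𝟙ᵀh=51.996079  D=ac−b²=7.317656
λ₁=(c·0.180−b)/D = (51.996079·0.180−7.113654)/7.317656 = 0.306880
λ₂=(a−b·0.180)/D = (1.113963−7.113654·0.180)/7.317656 = -0.022752
w* = 0.306880·g + -0.022752·h:
  w_0 = 0.306880·1.5487 + -0.022752·10.8662 = 0.2280  (Chevron)
  w_1 = 0.306880·3.5331 + -0.022752·17.2475 = 0.6918  (Oracle)
  w_2 = 0.306880·0.4220 + -0.022752·8.1784 = -0.0566  (Honeywell)
  w_3 = 0.306880·1.6098 + -0.022752·15.7039 = 0.1367  (Boeing)
Σw_i=1.0000  μᵀw=0.1800
σ²=wᵀΣw=λ₁·μ_p+λ₂ = 0.306880·0.180 + -0.022752 = 0.032486 ≈ 0.0325


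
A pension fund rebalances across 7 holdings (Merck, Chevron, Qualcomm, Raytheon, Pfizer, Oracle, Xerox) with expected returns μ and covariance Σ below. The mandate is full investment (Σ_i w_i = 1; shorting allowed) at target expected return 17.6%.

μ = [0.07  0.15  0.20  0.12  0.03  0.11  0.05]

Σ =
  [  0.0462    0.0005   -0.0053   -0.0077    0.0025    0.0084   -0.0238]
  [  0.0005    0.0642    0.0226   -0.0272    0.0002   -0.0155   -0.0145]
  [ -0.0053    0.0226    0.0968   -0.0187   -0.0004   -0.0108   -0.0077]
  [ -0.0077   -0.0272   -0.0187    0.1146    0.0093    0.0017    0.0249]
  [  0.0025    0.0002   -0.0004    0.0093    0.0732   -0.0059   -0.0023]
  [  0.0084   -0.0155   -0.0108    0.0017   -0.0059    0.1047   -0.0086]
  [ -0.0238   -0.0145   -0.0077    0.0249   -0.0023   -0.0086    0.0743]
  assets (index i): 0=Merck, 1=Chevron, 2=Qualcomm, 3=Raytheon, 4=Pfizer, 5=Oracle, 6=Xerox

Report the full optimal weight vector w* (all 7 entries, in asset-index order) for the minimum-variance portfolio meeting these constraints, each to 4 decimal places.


0.0324  0.3721  0.3585  0.2895  -0.1831  0.1741  -0.0434

u=Σ⁻¹μ = [2.7395  3.1893  2.1773  1.8667  0.2794  1.6753  1.9755]
v=Σ⁻¹𝟙 = [36.7207  26.0629  12.5836  11.6778  13.0469  14.7556  29.8100]
a=μᵀu=1.621062  b=𝟙ᵀu=13.902966  c=𝟙ᵀv=144.657588  D=ac−b²=41.206440
λ₁=(c·0.176−b)/D = (144.657588·0.176−13.902966)/41.206440 = 0.280460
λ₂=(a−b·0.176)/D = (1.621062−13.902966·0.176)/41.206440 = -0.020042
w* = 0.280460·u + -0.020042·v:
  w_0 = 0.280460·2.7395 + -0.020042·36.7207 = 0.0324  (Merck)
  w_1 = 0.280460·3.1893 + -0.020042·26.0629 = 0.3721  (Chevron)
  w_2 = 0.280460·2.1773 + -0.020042·12.5836 = 0.3585  (Qualcomm)
  w_3 = 0.280460·1.8667 + -0.020042·11.6778 = 0.2895  (Raytheon)
  w_4 = 0.280460·0.2794 + -0.020042·13.0469 = -0.1831  (Pfizer)
  w_5 = 0.280460·1.6753 + -0.020042·14.7556 = 0.1741  (Oracle)
  w_6 = 0.280460·1.9755 + -0.020042·29.8100 = -0.0434  (Xerox)
Σw_i=1.0000  μᵀw=0.1760
σ²=wᵀΣw=λ₁·μ_p+λ₂ = 0.280460·0.176 + -0.020042 = 0.029319 ≈ 0.0293


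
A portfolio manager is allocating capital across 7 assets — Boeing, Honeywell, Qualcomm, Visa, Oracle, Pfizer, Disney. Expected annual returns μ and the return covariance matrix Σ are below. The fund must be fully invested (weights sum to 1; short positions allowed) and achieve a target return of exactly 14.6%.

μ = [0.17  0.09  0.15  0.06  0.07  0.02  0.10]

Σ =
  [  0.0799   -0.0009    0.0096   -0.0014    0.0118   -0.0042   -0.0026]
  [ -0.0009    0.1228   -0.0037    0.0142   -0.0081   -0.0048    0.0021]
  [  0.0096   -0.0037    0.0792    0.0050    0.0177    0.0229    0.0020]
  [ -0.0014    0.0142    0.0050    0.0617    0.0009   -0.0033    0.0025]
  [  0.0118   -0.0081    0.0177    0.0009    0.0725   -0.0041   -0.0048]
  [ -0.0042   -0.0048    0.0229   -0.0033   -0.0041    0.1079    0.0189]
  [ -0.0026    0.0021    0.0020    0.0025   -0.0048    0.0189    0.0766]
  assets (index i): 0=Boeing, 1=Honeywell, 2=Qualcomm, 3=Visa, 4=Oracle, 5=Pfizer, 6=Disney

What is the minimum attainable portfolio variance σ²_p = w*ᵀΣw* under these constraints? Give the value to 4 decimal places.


0.0264

u=Σ⁻¹μ = [1.9257  0.7140  1.5998  0.6469  0.4101  -0.2532  1.3766]
v=Σ⁻¹𝟙 = [11.1285  7.7027  5.4051  14.0174  12.5499  7.7900  11.4871]
a=μᵀu=0.831723  b=𝟙ᵀu=6.419887  c=𝟙ᵀv=70.080600  D=ac−b²=17.072723
λ₁=(c·0.146−b)/D = (70.080600·0.146−6.419887)/17.072723 = 0.223273
λ₂=(a−b·0.146)/D = (0.831723−6.419887·0.146)/17.072723 = -0.006184
w* = 0.223273·u + -0.006184·v:
  w_0 = 0.223273·1.9257 + -0.006184·11.1285 = 0.3611  (Boeing)
  w_1 = 0.223273·0.7140 + -0.006184·7.7027 = 0.1118  (Honeywell)
  w_2 = 0.223273·1.5998 + -0.006184·5.4051 = 0.3238  (Qualcomm)
  w_3 = 0.223273·0.6469 + -0.006184·14.0174 = 0.0577  (Visa)
  w_4 = 0.223273·0.4101 + -0.006184·12.5499 = 0.0139  (Oracle)
  w_5 = 0.223273·-0.2532 + -0.006184·7.7900 = -0.1047  (Pfizer)
  w_6 = 0.223273·1.3766 + -0.006184·11.4871 = 0.2363  (Disney)
Σw_i=1.0000  μᵀw=0.1460
σ²=wᵀΣw=λ₁·μ_p+λ₂ = 0.223273·0.146 + -0.006184 = 0.026414 ≈ 0.0264


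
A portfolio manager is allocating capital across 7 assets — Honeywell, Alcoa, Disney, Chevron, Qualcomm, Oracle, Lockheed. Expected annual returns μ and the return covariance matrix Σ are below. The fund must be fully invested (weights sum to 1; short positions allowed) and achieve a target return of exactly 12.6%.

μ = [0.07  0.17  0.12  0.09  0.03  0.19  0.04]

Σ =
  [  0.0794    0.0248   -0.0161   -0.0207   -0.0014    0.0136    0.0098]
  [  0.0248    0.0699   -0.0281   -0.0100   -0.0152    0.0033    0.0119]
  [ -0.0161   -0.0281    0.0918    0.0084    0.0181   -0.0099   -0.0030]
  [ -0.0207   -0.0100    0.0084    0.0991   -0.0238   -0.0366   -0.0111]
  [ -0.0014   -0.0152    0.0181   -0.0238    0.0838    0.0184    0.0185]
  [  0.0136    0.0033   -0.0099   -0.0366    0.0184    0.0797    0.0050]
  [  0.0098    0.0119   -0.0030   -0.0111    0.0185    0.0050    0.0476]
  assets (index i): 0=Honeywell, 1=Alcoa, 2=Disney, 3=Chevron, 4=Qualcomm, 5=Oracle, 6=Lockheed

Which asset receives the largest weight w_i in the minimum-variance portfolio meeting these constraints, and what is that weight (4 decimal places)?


u=Σ⁻¹μ = [0.3181  3.6038  2.5462  2.5447  0.3828  3.5704  0.1039]
v=Σ⁻¹𝟙 = [11.3844  19.8637  16.9863  24.6506  11.6727  19.6441  13.9174]
a=μᵀu=1.863494  b=𝟙ᵀu=13.069908  c=𝟙ᵀv=118.119287  D=ac−b²=49.292144
λ₁=(c·0.126−b)/D = (118.119287·0.126−13.069908)/49.292144 = 0.036783
λ₂=(a−b·0.126)/D = (1.863494−13.069908·0.126)/49.292144 = 0.004396
w* = 0.036783·u + 0.004396·v:
  w_0 = 0.036783·0.3181 + 0.004396·11.3844 = 0.0617  (Honeywell)
  w_1 = 0.036783·3.6038 + 0.004396·19.8637 = 0.2199  (Alcoa)
  w_2 = 0.036783·2.5462 + 0.004396·16.9863 = 0.1683  (Disney)
  w_3 = 0.036783·2.5447 + 0.004396·24.6506 = 0.2020  (Chevron)
  w_4 = 0.036783·0.3828 + 0.004396·11.6727 = 0.0654  (Qualcomm)
  w_5 = 0.036783·3.5704 + 0.004396·19.6441 = 0.2177  (Oracle)
  w_6 = 0.036783·0.1039 + 0.004396·13.9174 = 0.0650  (Lockheed)
Σw_i=1.0000  μᵀw=0.1260
σ²=wᵀΣw=λ₁·μ_p+λ₂ = 0.036783·0.126 + 0.004396 = 0.009031 ≈ 0.0090

Alcoa (0.2199)


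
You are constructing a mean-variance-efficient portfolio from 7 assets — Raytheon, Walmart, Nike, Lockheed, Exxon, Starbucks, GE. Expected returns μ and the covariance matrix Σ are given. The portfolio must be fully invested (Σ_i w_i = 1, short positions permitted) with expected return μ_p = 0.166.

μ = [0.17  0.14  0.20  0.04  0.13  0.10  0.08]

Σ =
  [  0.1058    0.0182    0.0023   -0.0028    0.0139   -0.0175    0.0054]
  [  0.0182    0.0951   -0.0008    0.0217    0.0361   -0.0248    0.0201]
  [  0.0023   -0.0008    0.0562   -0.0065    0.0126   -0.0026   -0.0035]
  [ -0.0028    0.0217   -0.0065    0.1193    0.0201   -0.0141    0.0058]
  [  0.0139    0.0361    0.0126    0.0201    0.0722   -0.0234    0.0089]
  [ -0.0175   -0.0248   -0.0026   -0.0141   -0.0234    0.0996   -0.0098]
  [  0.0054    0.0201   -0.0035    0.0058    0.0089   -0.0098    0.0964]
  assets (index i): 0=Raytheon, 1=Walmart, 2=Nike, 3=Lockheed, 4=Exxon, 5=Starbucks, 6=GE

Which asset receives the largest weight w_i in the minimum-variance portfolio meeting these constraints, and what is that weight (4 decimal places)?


p=Σ⁻¹μ = [1.5280  1.1979  3.5371  0.4214  0.7192  1.9636  0.7308]
q=Σ⁻¹𝟙 = [9.6090  6.4988  18.2044  8.7521  7.7189  17.8302  9.7145]
a=μᵀp=1.500061  b=𝟙ᵀp=10.097965  c=𝟙ᵀq=78.327880  D=ac−b²=15.527681
λ₁=(c·0.166−b)/D = (78.327880·0.166−10.097965)/15.527681 = 0.187051
λ₂=(a−b·0.166)/D = (1.500061−10.097965·0.166)/15.527681 = -0.011348
w* = 0.187051·p + -0.011348·q:
  w_0 = 0.187051·1.5280 + -0.011348·9.6090 = 0.1768  (Raytheon)
  w_1 = 0.187051·1.1979 + -0.011348·6.4988 = 0.1503  (Walmart)
  w_2 = 0.187051·3.5371 + -0.011348·18.2044 = 0.4550  (Nike)
  w_3 = 0.187051·0.4214 + -0.011348·8.7521 = -0.0205  (Lockheed)
  w_4 = 0.187051·0.7192 + -0.011348·7.7189 = 0.0469  (Exxon)
  w_5 = 0.187051·1.9636 + -0.011348·17.8302 = 0.1650  (Starbucks)
  w_6 = 0.187051·0.7308 + -0.011348·9.7145 = 0.0265  (GE)
Σw_i=1.0000  μᵀw=0.1660
σ²=wᵀΣw=λ₁·μ_p+λ₂ = 0.187051·0.166 + -0.011348 = 0.019703 ≈ 0.0197

Nike (0.4550)


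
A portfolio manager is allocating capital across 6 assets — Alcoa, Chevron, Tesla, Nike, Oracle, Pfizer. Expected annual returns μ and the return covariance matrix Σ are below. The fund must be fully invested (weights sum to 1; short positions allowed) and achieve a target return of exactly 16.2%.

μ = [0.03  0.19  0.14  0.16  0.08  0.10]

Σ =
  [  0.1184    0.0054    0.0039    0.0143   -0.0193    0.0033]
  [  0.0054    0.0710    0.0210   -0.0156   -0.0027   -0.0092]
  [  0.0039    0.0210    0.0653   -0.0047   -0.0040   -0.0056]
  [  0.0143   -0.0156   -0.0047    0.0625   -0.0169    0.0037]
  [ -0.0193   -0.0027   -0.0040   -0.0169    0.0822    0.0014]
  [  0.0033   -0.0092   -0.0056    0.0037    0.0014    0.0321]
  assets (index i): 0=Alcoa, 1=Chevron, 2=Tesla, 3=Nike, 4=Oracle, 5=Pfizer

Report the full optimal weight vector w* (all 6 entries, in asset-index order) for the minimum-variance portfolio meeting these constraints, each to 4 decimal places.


-0.1065  0.3435  0.1096  0.3467  0.0778  0.2288

g=Σ⁻¹μ = [-0.2500  3.6282  1.7267  3.9209  1.8566  3.9491]
h=Σ⁻¹𝟙 = [6.3673  19.8188  14.4611  23.7146  19.2925  35.1261]
a=μᵀg=2.094367  b=𝟙ᵀg=14.831490  c=𝟙ᵀh=118.780435  D=ac−b²=28.796780
λ₁=(c·0.162−b)/D = (118.780435·0.162−14.831490)/28.796780 = 0.153175
λ₂=(a−b·0.162)/D = (2.094367−14.831490·0.162)/28.796780 = -0.010707
w* = 0.153175·g + -0.010707·h:
  w_0 = 0.153175·-0.2500 + -0.010707·6.3673 = -0.1065  (Alcoa)
  w_1 = 0.153175·3.6282 + -0.010707·19.8188 = 0.3435  (Chevron)
  w_2 = 0.153175·1.7267 + -0.010707·14.4611 = 0.1096  (Tesla)
  w_3 = 0.153175·3.9209 + -0.010707·23.7146 = 0.3467  (Nike)
  w_4 = 0.153175·1.8566 + -0.010707·19.2925 = 0.0778  (Oracle)
  w_5 = 0.153175·3.9491 + -0.010707·35.1261 = 0.2288  (Pfizer)
Σw_i=1.0000  μᵀw=0.1620
σ²=wᵀΣw=λ₁·μ_p+λ₂ = 0.153175·0.162 + -0.010707 = 0.014107 ≈ 0.0141


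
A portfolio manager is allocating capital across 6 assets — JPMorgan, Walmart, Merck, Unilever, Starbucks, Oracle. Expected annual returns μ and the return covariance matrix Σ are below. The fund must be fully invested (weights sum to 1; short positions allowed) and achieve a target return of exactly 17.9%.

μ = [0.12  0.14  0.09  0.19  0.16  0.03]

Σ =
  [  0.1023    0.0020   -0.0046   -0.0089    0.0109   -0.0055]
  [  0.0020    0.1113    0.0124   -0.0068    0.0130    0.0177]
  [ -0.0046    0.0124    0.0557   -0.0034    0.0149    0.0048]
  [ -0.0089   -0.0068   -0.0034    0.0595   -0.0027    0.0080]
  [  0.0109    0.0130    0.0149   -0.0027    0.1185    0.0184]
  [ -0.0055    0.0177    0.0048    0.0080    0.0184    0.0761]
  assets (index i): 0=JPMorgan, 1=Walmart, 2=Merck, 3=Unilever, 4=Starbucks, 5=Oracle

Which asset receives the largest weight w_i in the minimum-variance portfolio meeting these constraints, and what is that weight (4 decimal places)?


Unilever (0.5332)

g=Σ⁻¹μ = [1.3959  1.2627  1.4389  3.7502  1.0721  -0.5428]
h=Σ⁻¹𝟙 = [12.1791  6.2621  17.0429  19.3264  3.5954  8.5883]
a=μᵀg=1.341580  b=𝟙ᵀg=8.376993  c=𝟙ᵀh=66.994322  D=ac−b²=19.704203
λ₁=(c·0.179−b)/D = (66.994322·0.179−8.376993)/19.704203 = 0.183463
λ₂=(a−b·0.179)/D = (1.341580−8.376993·0.179)/19.704203 = -0.008014
w* = 0.183463·g + -0.008014·h:
  w_0 = 0.183463·1.3959 + -0.008014·12.1791 = 0.1585  (JPMorgan)
  w_1 = 0.183463·1.2627 + -0.008014·6.2621 = 0.1815  (Walmart)
  w_2 = 0.183463·1.4389 + -0.008014·17.0429 = 0.1274  (Merck)
  w_3 = 0.183463·3.7502 + -0.008014·19.3264 = 0.5332  (Unilever)
  w_4 = 0.183463·1.0721 + -0.008014·3.5954 = 0.1679  (Starbucks)
  w_5 = 0.183463·-0.5428 + -0.008014·8.5883 = -0.1684  (Oracle)
Σw_i=1.0000  μᵀw=0.1790
σ²=wᵀΣw=λ₁·μ_p+λ₂ = 0.183463·0.179 + -0.008014 = 0.024826 ≈ 0.0248


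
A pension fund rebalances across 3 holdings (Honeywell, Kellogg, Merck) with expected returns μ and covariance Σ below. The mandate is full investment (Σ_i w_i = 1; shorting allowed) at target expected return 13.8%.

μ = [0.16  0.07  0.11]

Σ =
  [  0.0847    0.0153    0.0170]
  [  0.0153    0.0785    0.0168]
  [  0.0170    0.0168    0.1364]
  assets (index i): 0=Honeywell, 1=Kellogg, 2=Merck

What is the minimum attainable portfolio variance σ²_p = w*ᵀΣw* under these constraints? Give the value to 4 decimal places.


0.0526

u=Σ⁻¹μ = [1.7003  0.4448  0.5397]
v=Σ⁻¹𝟙 = [9.0145  9.9147  4.9867]
a=μᵀu=0.362563  b=𝟙ᵀu=2.684890  c=𝟙ᵀv=23.915907  D=ac−b²=1.462382
λ₁=(c·0.138−b)/D = (23.915907·0.138−2.684890)/1.462382 = 0.420892
λ₂=(a−b·0.138)/D = (0.362563−2.684890·0.138)/1.462382 = -0.005438
w* = 0.420892·u + -0.005438·v:
  w_0 = 0.420892·1.7003 + -0.005438·9.0145 = 0.6666  (Honeywell)
  w_1 = 0.420892·0.4448 + -0.005438·9.9147 = 0.1333  (Kellogg)
  w_2 = 0.420892·0.5397 + -0.005438·4.9867 = 0.2001  (Merck)
Σw_i=1.0000  μᵀw=0.1380
σ²=wᵀΣw=λ₁·μ_p+λ₂ = 0.420892·0.138 + -0.005438 = 0.052645 ≈ 0.0526


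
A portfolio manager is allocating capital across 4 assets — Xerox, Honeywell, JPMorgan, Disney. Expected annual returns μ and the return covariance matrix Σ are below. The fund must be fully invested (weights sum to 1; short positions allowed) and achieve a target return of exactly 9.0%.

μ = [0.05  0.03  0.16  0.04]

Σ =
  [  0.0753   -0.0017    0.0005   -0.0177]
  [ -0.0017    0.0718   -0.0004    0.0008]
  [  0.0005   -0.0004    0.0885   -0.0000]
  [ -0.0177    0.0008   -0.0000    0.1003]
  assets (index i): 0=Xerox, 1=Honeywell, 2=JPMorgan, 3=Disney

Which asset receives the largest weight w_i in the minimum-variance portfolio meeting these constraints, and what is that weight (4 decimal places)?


JPMorgan (0.4100)

x=Σ⁻¹μ = [0.7876  0.4406  1.8055  0.5343]
y=Σ⁻¹𝟙 = [16.5294  14.2394  11.2704  12.7735]
a=μᵀx=0.362838  b=𝟙ᵀx=3.567855  c=𝟙ᵀy=54.812655  D=ac−b²=7.158532
λ₁=(c·0.090−b)/D = (54.812655·0.090−3.567855)/7.158532 = 0.190721
λ₂=(a−b·0.090)/D = (0.362838−3.567855·0.090)/7.158532 = 0.005830
w* = 0.190721·x + 0.005830·y:
  w_0 = 0.190721·0.7876 + 0.005830·16.5294 = 0.2466  (Xerox)
  w_1 = 0.190721·0.4406 + 0.005830·14.2394 = 0.1670  (Honeywell)
  w_2 = 0.190721·1.8055 + 0.005830·11.2704 = 0.4100  (JPMorgan)
  w_3 = 0.190721·0.5343 + 0.005830·12.7735 = 0.1764  (Disney)
Σw_i=1.0000  μᵀw=0.0900
σ²=wᵀΣw=λ₁·μ_p+λ₂ = 0.190721·0.090 + 0.005830 = 0.022994 ≈ 0.0230


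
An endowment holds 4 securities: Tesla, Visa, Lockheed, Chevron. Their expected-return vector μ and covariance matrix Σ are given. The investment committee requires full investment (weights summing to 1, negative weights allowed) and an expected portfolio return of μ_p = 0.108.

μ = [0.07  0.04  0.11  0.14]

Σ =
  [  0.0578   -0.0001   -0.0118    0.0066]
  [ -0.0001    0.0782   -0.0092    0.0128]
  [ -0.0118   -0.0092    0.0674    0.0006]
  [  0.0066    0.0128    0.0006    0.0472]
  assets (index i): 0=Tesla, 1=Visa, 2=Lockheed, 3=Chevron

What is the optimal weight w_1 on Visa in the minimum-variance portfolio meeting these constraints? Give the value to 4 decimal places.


p=Σ⁻¹μ = [1.2878  0.2946  1.8738  2.6823]
q=Σ⁻¹𝟙 = [19.7035  12.7437  19.8948  14.7225]
a=μᵀp=0.683579  b=𝟙ᵀp=6.138570  c=𝟙ᵀq=67.064494  D=ac−b²=8.161867
λ₁=(c·0.108−b)/D = (67.064494·0.108−6.138570)/8.161867 = 0.135312
λ₂=(a−b·0.108)/D = (0.683579−6.138570·0.108)/8.161867 = 0.002526
w* = 0.135312·p + 0.002526·q:
  w_0 = 0.135312·1.2878 + 0.002526·19.7035 = 0.2240  (Tesla)
  w_1 = 0.135312·0.2946 + 0.002526·12.7437 = 0.0720  (Visa)
  w_2 = 0.135312·1.8738 + 0.002526·19.8948 = 0.3038  (Lockheed)
  w_3 = 0.135312·2.6823 + 0.002526·14.7225 = 0.4001  (Chevron)
Σw_i=1.0000  μᵀw=0.1080
σ²=wᵀΣw=λ₁·μ_p+λ₂ = 0.135312·0.108 + 0.002526 = 0.017139 ≈ 0.0171

0.0720


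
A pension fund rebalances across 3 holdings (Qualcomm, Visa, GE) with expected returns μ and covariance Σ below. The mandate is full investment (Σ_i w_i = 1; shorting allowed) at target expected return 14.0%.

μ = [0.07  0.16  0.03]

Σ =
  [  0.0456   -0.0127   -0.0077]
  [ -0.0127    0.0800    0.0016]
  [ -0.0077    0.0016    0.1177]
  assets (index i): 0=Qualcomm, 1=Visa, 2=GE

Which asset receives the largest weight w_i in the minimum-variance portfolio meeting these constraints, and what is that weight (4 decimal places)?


Visa (0.7355)

g=Σ⁻¹μ = [2.2521  2.3501  0.3703]
h=Σ⁻¹𝟙 = [28.3157  16.7927  10.1203]
a=μᵀg=0.544778  b=𝟙ᵀg=4.972538  c=𝟙ᵀh=55.228683  D=ac−b²=5.361218
λ₁=(c·0.140−b)/D = (55.228683·0.140−4.972538)/5.361218 = 0.514711
λ₂=(a−b·0.140)/D = (0.544778−4.972538·0.140)/5.361218 = -0.028236
w* = 0.514711·g + -0.028236·h:
  w_0 = 0.514711·2.2521 + -0.028236·28.3157 = 0.3597  (Qualcomm)
  w_1 = 0.514711·2.3501 + -0.028236·16.7927 = 0.7355  (Visa)
  w_2 = 0.514711·0.3703 + -0.028236·10.1203 = -0.0952  (GE)
Σw_i=1.0000  μᵀw=0.1400
σ²=wᵀΣw=λ₁·μ_p+λ₂ = 0.514711·0.140 + -0.028236 = 0.043824 ≈ 0.0438


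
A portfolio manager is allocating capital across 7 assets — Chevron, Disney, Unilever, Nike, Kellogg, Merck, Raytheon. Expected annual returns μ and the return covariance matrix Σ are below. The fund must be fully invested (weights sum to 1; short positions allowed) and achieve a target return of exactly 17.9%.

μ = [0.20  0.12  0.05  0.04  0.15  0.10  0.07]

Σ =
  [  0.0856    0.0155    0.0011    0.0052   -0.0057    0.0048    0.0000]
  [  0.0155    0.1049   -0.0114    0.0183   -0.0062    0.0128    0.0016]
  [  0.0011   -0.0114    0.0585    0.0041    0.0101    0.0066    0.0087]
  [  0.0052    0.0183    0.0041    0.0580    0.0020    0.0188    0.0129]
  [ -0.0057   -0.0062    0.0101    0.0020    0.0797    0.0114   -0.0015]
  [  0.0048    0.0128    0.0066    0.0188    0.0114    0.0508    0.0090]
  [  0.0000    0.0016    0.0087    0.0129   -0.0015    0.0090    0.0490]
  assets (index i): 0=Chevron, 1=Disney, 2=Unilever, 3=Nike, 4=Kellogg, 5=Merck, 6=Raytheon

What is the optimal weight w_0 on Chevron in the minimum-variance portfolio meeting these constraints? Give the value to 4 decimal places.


0.4617

u=Σ⁻¹μ = [2.2730  0.9142  0.3754  -0.5161  1.9655  0.9859  1.3470]
v=Σ⁻¹𝟙 = [10.0268  7.8021  12.9282  6.8449  11.2917  7.3586  15.0500]
a=μᵀu=1.050136  b=𝟙ᵀu=7.344940  c=𝟙ᵀv=71.302418  D=ac−b²=20.929124
λ₁=(c·0.179−b)/D = (71.302418·0.179−7.344940)/20.929124 = 0.258883
λ₂=(a−b·0.179)/D = (1.050136−7.344940·0.179)/20.929124 = -0.012643
w* = 0.258883·u + -0.012643·v:
  w_0 = 0.258883·2.2730 + -0.012643·10.0268 = 0.4617  (Chevron)
  w_1 = 0.258883·0.9142 + -0.012643·7.8021 = 0.1380  (Disney)
  w_2 = 0.258883·0.3754 + -0.012643·12.9282 = -0.0663  (Unilever)
  w_3 = 0.258883·-0.5161 + -0.012643·6.8449 = -0.2201  (Nike)
  w_4 = 0.258883·1.9655 + -0.012643·11.2917 = 0.3661  (Kellogg)
  w_5 = 0.258883·0.9859 + -0.012643·7.3586 = 0.1622  (Merck)
  w_6 = 0.258883·1.3470 + -0.012643·15.0500 = 0.1584  (Raytheon)
Σw_i=1.0000  μᵀw=0.1790
σ²=wᵀΣw=λ₁·μ_p+λ₂ = 0.258883·0.179 + -0.012643 = 0.033697 ≈ 0.0337


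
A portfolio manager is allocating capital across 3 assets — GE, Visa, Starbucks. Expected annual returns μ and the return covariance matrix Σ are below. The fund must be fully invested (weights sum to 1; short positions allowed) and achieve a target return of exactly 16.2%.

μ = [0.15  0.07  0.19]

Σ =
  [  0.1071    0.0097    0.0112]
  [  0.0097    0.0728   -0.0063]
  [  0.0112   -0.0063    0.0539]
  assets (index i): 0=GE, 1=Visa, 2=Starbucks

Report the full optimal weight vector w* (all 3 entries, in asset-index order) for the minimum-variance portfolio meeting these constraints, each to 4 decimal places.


p=Σ⁻¹μ = [0.9354  1.1366  3.4635]
q=Σ⁻¹𝟙 = [6.0295  14.5775  19.0039]
a=μᵀp=0.877947  b=𝟙ᵀp=5.535574  c=𝟙ᵀq=39.610774  D=ac−b²=4.133570
λ₁=(c·0.162−b)/D = (39.610774·0.162−5.535574)/4.133570 = 0.213223
λ₂=(a−b·0.162)/D = (0.877947−5.535574·0.162)/4.133570 = -0.004552
w* = 0.213223·p + -0.004552·q:
  w_0 = 0.213223·0.9354 + -0.004552·6.0295 = 0.1720  (GE)
  w_1 = 0.213223·1.1366 + -0.004552·14.5775 = 0.1760  (Visa)
  w_2 = 0.213223·3.4635 + -0.004552·19.0039 = 0.6520  (Starbucks)
Σw_i=1.0000  μᵀw=0.1620
σ²=wᵀΣw=λ₁·μ_p+λ₂ = 0.213223·0.162 + -0.004552 = 0.029990 ≈ 0.0300

0.1720  0.1760  0.6520


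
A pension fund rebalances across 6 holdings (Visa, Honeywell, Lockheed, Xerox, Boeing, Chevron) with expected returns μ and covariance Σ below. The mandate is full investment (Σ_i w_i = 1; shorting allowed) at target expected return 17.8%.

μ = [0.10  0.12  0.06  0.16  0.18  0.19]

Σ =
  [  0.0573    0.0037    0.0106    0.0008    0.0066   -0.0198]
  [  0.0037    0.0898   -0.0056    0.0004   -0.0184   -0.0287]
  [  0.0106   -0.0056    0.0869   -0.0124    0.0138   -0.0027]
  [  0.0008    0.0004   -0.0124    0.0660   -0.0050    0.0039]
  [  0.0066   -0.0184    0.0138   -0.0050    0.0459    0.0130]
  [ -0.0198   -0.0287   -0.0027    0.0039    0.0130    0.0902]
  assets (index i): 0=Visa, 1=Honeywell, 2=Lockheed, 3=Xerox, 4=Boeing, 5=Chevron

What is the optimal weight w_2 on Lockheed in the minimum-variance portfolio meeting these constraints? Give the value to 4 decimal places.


-0.1257

u=Σ⁻¹μ = [1.9045  3.0279  0.4424  2.6220  4.2272  2.7785]
v=Σ⁻¹𝟙 = [17.7639  21.1620  10.3502  17.2926  21.3306  18.2071]
a=μᵀu=2.288675  b=𝟙ᵀu=15.002523  c=𝟙ᵀv=106.106460  D=ac−b²=17.767503
λ₁=(c·0.178−b)/D = (106.106460·0.178−15.002523)/17.767503 = 0.218625
λ₂=(a−b·0.178)/D = (2.288675−15.002523·0.178)/17.767503 = -0.021487
w* = 0.218625·u + -0.021487·v:
  w_0 = 0.218625·1.9045 + -0.021487·17.7639 = 0.0347  (Visa)
  w_1 = 0.218625·3.0279 + -0.021487·21.1620 = 0.2073  (Honeywell)
  w_2 = 0.218625·0.4424 + -0.021487·10.3502 = -0.1257  (Lockheed)
  w_3 = 0.218625·2.6220 + -0.021487·17.2926 = 0.2017  (Xerox)
  w_4 = 0.218625·4.2272 + -0.021487·21.3306 = 0.4658  (Boeing)
  w_5 = 0.218625·2.7785 + -0.021487·18.2071 = 0.2162  (Chevron)
Σw_i=1.0000  μᵀw=0.1780
σ²=wᵀΣw=λ₁·μ_p+λ₂ = 0.218625·0.178 + -0.021487 = 0.017428 ≈ 0.0174


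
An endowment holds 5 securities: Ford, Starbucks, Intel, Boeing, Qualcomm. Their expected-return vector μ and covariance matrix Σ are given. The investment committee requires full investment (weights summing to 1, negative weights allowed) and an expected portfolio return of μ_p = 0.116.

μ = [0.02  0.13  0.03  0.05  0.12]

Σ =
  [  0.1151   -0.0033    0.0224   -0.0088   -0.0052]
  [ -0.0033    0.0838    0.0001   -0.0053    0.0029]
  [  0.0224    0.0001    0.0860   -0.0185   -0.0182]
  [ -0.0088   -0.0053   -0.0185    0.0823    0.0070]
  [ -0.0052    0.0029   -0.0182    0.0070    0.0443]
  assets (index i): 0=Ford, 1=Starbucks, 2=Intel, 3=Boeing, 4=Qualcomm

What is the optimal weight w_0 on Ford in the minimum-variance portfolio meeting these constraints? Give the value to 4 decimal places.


-0.0382

g=Σ⁻¹μ = [0.1957  1.5004  1.0770  0.7152  2.9630]
h=Σ⁻¹𝟙 = [7.8282  12.2400  18.8569  15.6360  27.9674]
a=μᵀg=0.622602  b=𝟙ᵀg=6.451358  c=𝟙ᵀh=82.528495  D=ac−b²=9.762383
λ₁=(c·0.116−b)/D = (82.528495·0.116−6.451358)/9.762383 = 0.319794
λ₂=(a−b·0.116)/D = (0.622602−6.451358·0.116)/9.762383 = -0.012882
w* = 0.319794·g + -0.012882·h:
  w_0 = 0.319794·0.1957 + -0.012882·7.8282 = -0.0382  (Ford)
  w_1 = 0.319794·1.5004 + -0.012882·12.2400 = 0.3222  (Starbucks)
  w_2 = 0.319794·1.0770 + -0.012882·18.8569 = 0.1015  (Intel)
  w_3 = 0.319794·0.7152 + -0.012882·15.6360 = 0.0273  (Boeing)
  w_4 = 0.319794·2.9630 + -0.012882·27.9674 = 0.5873  (Qualcomm)
Σw_i=1.0000  μᵀw=0.1160
σ²=wᵀΣw=λ₁·μ_p+λ₂ = 0.319794·0.116 + -0.012882 = 0.024214 ≈ 0.0242


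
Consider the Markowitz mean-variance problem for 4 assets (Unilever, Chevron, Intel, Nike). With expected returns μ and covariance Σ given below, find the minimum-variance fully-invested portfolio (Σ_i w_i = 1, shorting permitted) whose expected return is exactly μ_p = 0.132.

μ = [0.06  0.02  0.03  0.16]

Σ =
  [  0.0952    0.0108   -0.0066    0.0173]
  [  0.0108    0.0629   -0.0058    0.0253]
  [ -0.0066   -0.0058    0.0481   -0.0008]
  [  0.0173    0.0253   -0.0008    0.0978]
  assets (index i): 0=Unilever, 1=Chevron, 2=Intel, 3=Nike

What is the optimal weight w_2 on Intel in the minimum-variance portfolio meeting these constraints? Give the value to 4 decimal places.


0.2697

u=Σ⁻¹μ = [0.4153  -0.3602  0.6649  1.6611]
v=Σ⁻¹𝟙 = [9.6191  14.4502  23.9352  4.9811]
a=μᵀu=0.303446  b=𝟙ᵀu=2.381175  c=𝟙ᵀv=52.985523  D=ac−b²=10.408225
λ₁=(c·0.132−b)/D = (52.985523·0.132−2.381175)/10.408225 = 0.443199
λ₂=(a−b·0.132)/D = (0.303446−2.381175·0.132)/10.408225 = -0.001044
w* = 0.443199·u + -0.001044·v:
  w_0 = 0.443199·0.4153 + -0.001044·9.6191 = 0.1740  (Unilever)
  w_1 = 0.443199·-0.3602 + -0.001044·14.4502 = -0.1747  (Chevron)
  w_2 = 0.443199·0.6649 + -0.001044·23.9352 = 0.2697  (Intel)
  w_3 = 0.443199·1.6611 + -0.001044·4.9811 = 0.7310  (Nike)
Σw_i=1.0000  μᵀw=0.1320
σ²=wᵀΣw=λ₁·μ_p+λ₂ = 0.443199·0.132 + -0.001044 = 0.057458 ≈ 0.0575


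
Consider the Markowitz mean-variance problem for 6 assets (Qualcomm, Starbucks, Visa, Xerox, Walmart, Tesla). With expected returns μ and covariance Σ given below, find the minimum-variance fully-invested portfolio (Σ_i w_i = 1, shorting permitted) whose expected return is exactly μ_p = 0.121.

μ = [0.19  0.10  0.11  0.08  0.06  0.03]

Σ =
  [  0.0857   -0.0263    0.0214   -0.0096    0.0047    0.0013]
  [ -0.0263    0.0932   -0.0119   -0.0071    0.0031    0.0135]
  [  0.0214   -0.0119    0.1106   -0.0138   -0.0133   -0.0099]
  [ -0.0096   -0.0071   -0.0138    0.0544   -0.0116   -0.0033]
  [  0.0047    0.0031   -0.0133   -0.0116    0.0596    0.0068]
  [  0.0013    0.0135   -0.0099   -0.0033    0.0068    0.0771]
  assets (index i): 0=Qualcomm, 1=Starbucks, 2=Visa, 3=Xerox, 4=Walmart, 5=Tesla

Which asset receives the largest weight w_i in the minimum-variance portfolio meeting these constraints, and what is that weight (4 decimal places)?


Qualcomm (0.3134)

p=Σ⁻¹μ = [2.8180  2.1803  1.2345  2.8915  1.4968  0.1101]
q=Σ⁻¹𝟙 = [15.2248  17.1808  15.8657  32.9947  23.3810  11.0925]
a=μᵀp=1.213684  b=𝟙ᵀp=10.731234  c=𝟙ᵀq=115.739521  D=ac−b²=25.311794
λ₁=(c·0.121−b)/D = (115.739521·0.121−10.731234)/25.311794 = 0.129317
λ₂=(a−b·0.121)/D = (1.213684−10.731234·0.121)/25.311794 = -0.003350
w* = 0.129317·p + -0.003350·q:
  w_0 = 0.129317·2.8180 + -0.003350·15.2248 = 0.3134  (Qualcomm)
  w_1 = 0.129317·2.1803 + -0.003350·17.1808 = 0.2244  (Starbucks)
  w_2 = 0.129317·1.2345 + -0.003350·15.8657 = 0.1065  (Visa)
  w_3 = 0.129317·2.8915 + -0.003350·32.9947 = 0.2634  (Xerox)
  w_4 = 0.129317·1.4968 + -0.003350·23.3810 = 0.1152  (Walmart)
  w_5 = 0.129317·0.1101 + -0.003350·11.0925 = -0.0229  (Tesla)
Σw_i=1.0000  μᵀw=0.1210
σ²=wᵀΣw=λ₁·μ_p+λ₂ = 0.129317·0.121 + -0.003350 = 0.012297 ≈ 0.0123
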